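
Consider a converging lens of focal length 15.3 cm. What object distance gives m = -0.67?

38.1 cm

m = −d_i/d_o ⇒ d_i = −m·d_o.
1/f = 1/d_o + 1/d_i = 1/d_o − 1/(m·d_o) = (1 − 1/m)/d_o, so d_o = f(1 − 1/m) = (15.30)(1 − 1/(-0.67)) = 38.1 cm.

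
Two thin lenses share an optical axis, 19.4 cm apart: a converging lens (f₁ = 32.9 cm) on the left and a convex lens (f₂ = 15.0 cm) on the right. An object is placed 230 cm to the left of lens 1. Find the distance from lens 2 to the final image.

8.38 cm

Lens 1: 1/d_i1 = 1/f₁ − 1/d_o1 = 1/(32.9) − 1/(230) = 0.02605, so d_i1 = 38.39 cm.
The intermediate image is 38.39 cm to the right of lens 1, which lies 18.99 cm to the right of lens 2 — a virtual object — so d_o2 = −18.99 cm.
Lens 2: 1/d_i2 = 1/f₂ − 1/d_o2 = 1/(15.0) − 1/(-18.99) = 0.1193, so d_i2 = 8.38 cm.
The final image is real, 8.38 cm to the right of lens 2 (overall magnification ≈ -0.074).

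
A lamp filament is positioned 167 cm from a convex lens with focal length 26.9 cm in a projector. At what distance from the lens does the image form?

Thin-lens equation: 1/q = 1/f − 1/p = 1/(26.90) − 1/(167) = 0.03717 − 0.005988 = 0.03119, so q = 32.1 cm.
The image is real, inverted and reduced, on the far side of the lens.

32.1 cm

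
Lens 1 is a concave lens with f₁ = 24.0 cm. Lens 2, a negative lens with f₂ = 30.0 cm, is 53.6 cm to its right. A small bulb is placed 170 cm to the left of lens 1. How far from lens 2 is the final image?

Lens 1 is diverging, so f₁ = −24.0 cm.
Lens 1: 1/d_i1 = 1/f₁ − 1/d_o1 = 1/(-24.0) − 1/(170) = -0.04755, so d_i1 = -21.03 cm.
The intermediate image is 21.03 cm to the left of lens 1 (virtual), which is 53.6 − (-21.03) = 74.63 cm to the left of lens 2, so d_o2 = +74.63 cm.
Lens 2 is diverging, so f₂ = −30.0 cm.
Lens 2: 1/d_i2 = 1/f₂ − 1/d_o2 = 1/(-30.0) − 1/(74.63) = -0.04673, so d_i2 = -21.4 cm.
The final image is virtual, 21.4 cm to the left of lens 2 (overall magnification ≈ 0.035).

21.4 cm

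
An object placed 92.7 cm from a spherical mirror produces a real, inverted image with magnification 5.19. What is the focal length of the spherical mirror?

f = 77.7 cm (concave)

m = −d_i/d_o ⇒ d_i = −m·d_o = −(-5.19)·(92.7) = 481.1 cm.
1/f = 1/d_o + 1/d_i = 1/(92.7) + 1/(481.1) = 0.01287, so f = 77.7 cm.
Since f is positive, the spherical mirror is concave.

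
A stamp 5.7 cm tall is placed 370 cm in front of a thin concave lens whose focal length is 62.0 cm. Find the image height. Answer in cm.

For a concave lens, f = -62.0 cm.
1/d_i = 1/f − 1/d_o = 1/(-62.00) − 1/(370) = -0.01883, so d_i = -53.10 cm.
m = −d_i/d_o = +0.1435.
|h_i| = |m|·h_o = 0.1435 × 5.7 = 0.818 cm. The image is virtual, upright and reduced, on the same side as the object.

0.818 cm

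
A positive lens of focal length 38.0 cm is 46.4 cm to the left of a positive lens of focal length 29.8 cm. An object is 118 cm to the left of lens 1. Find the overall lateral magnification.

m = -0.359

Lens 1: 1/d_i1 = 1/(38.0) − 1/(118) = 0.01784, so d_i1 = 56.05 cm; m₁ = −d_i1/d_o1 = -0.4750.
d_o2 = 46.4 − (56.05) = -9.650 cm (virtual object).
Lens 2: 1/d_i2 = 1/(29.8) − 1/(-9.650) = 0.1372, so d_i2 = 7.289 cm; m₂ = −d_i2/d_o2 = +0.7554.
m = m₁·m₂ = (-0.4750)(+0.7554) = -0.359.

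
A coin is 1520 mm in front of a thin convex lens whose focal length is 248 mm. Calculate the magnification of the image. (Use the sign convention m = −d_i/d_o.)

1/d_i = 1/f − 1/d_o = 1/(248.0) − 1/(1520) = 0.003374, so d_i = 296.4 mm.
m = −d_i/d_o = −(296.4)/(1520) = -0.195.
The image is real, inverted and reduced, on the far side of the lens.

m = -0.195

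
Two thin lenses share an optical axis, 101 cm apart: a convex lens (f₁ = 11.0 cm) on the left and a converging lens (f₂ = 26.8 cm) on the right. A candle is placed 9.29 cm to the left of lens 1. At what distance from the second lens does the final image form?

Lens 1: 1/d_i1 = 1/f₁ − 1/d_o1 = 1/(11.0) − 1/(9.29) = -0.01673, so d_i1 = -59.76 cm.
The intermediate image is 59.76 cm to the left of lens 1 (virtual), which is 101 − (-59.76) = 160.8 cm to the left of lens 2, so d_o2 = +160.8 cm.
Lens 2: 1/d_i2 = 1/f₂ − 1/d_o2 = 1/(26.8) − 1/(160.8) = 0.03109, so d_i2 = 32.2 cm.
The final image is real, 32.2 cm to the right of lens 2 (overall magnification ≈ -1.3).

32.2 cm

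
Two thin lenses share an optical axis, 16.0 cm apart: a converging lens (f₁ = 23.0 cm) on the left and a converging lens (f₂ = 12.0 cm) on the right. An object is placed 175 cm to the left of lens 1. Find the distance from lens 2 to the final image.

Lens 1: 1/d_i1 = 1/f₁ − 1/d_o1 = 1/(23.0) − 1/(175) = 0.03776, so d_i1 = 26.48 cm.
The intermediate image is 26.48 cm to the right of lens 1, which lies 10.48 cm to the right of lens 2 — a virtual object — so d_o2 = −10.48 cm.
Lens 2: 1/d_i2 = 1/f₂ − 1/d_o2 = 1/(12.0) − 1/(-10.48) = 0.1788, so d_i2 = 5.59 cm.
The final image is real, 5.59 cm to the right of lens 2 (overall magnification ≈ -0.081).

5.59 cm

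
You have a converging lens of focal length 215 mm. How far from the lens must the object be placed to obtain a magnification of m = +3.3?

m = −d_i/d_o ⇒ d_i = −m·d_o.
1/f = 1/d_o + 1/d_i = 1/d_o − 1/(m·d_o) = (1 − 1/m)/d_o, so d_o = f(1 − 1/m) = (215.0)(1 − 1/(+3.3)) = 150 mm.

150 mm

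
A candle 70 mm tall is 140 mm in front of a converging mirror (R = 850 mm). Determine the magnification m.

m = +1.49

f = R/2 = 850/2 = 425.0 mm.
1/d_i = 1/f − 1/d_o = 1/(425.0) − 1/(140) = -0.004790, so d_i = -208.8 mm.
m = −d_i/d_o = −(-208.8)/(140) = +1.49.
The image is virtual, upright and enlarged, behind the mirror.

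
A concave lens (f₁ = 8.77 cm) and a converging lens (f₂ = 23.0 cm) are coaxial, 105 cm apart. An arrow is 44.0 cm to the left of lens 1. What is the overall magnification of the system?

f₁ = −8.77 cm (diverging).
Lens 1: 1/d_i1 = 1/(-8.77) − 1/(44.0) = -0.1368, so d_i1 = -7.312 cm; m₁ = −d_i1/d_o1 = +0.1662.
d_o2 = 105 − (-7.312) = 112.3 cm.
Lens 2: 1/d_i2 = 1/(23.0) − 1/(112.3) = 0.03457, so d_i2 = 28.92 cm; m₂ = −d_i2/d_o2 = -0.2576.
m = m₁·m₂ = (+0.1662)(-0.2576) = -0.0428.

m = -0.0428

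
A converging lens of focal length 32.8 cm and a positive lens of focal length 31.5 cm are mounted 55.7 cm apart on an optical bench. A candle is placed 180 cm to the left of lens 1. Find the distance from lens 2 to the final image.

30.9 cm

Lens 1: 1/d_i1 = 1/f₁ − 1/d_o1 = 1/(32.8) − 1/(180) = 0.02493, so d_i1 = 40.11 cm.
The intermediate image is 40.11 cm to the right of lens 1, which is 55.7 − (40.11) = 15.59 cm to the left of lens 2, so d_o2 = +15.59 cm.
Lens 2: 1/d_i2 = 1/f₂ − 1/d_o2 = 1/(31.5) − 1/(15.59) = -0.03240, so d_i2 = -30.9 cm.
The final image is virtual, 30.9 cm to the left of lens 2 (overall magnification ≈ -0.44).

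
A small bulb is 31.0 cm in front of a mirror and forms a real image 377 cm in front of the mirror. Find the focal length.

Real image ⇒ d_i = +377 cm.
1/f = 1/d_o + 1/d_i = 1/(31.0) + 1/(377) = 0.03491, so f = 28.6 cm.
Since f is positive, the mirror is concave.

f = 28.6 cm (concave)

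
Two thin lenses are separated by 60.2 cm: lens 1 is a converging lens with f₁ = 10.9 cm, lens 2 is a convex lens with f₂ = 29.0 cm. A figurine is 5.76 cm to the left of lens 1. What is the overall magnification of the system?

Lens 1: 1/d_i1 = 1/(10.9) − 1/(5.76) = -0.08187, so d_i1 = -12.21 cm; m₁ = −d_i1/d_o1 = +2.120.
d_o2 = 60.2 − (-12.21) = 72.41 cm.
Lens 2: 1/d_i2 = 1/(29.0) − 1/(72.41) = 0.02067, so d_i2 = 48.37 cm; m₂ = −d_i2/d_o2 = -0.6680.
m = m₁·m₂ = (+2.120)(-0.6680) = -1.42.

m = -1.42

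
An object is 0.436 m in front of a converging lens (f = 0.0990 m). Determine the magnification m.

m = -0.294

1/d_i = 1/f − 1/d_o = 1/(0.09900) − 1/(0.436) = 7.807, so d_i = 0.1281 m.
m = −d_i/d_o = −(0.1281)/(0.436) = -0.294.
The image is real, inverted and reduced, on the far side of the lens.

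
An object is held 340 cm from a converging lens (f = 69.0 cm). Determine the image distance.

86.6 cm

Lens equation: 1/s_i = 1/f − 1/s_o = 1/(69.00) − 1/(340) = 0.01449 − 0.002941 = 0.01155, so s_i = 86.6 cm.
The image is real, inverted and reduced, on the far side of the lens.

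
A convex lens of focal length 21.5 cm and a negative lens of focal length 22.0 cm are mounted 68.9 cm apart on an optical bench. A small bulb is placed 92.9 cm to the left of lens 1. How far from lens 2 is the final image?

Lens 1: 1/d_i1 = 1/f₁ − 1/d_o1 = 1/(21.5) − 1/(92.9) = 0.03575, so d_i1 = 27.97 cm.
The intermediate image is 27.97 cm to the right of lens 1, which is 68.9 − (27.97) = 40.93 cm to the left of lens 2, so d_o2 = +40.93 cm.
Lens 2 is diverging, so f₂ = −22.0 cm.
Lens 2: 1/d_i2 = 1/f₂ − 1/d_o2 = 1/(-22.0) − 1/(40.93) = -0.06989, so d_i2 = -14.3 cm.
The final image is virtual, 14.3 cm to the left of lens 2 (overall magnification ≈ -0.11).

14.3 cm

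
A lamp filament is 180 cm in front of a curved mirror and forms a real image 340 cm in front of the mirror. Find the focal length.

f = 118 cm (concave)

Real image ⇒ d_i = +340 cm.
1/f = 1/d_o + 1/d_i = 1/(180) + 1/(340) = 0.008497, so f = 118 cm.
Since f is positive, the curved mirror is concave.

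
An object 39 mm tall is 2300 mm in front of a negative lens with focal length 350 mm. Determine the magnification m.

For a negative lens, f = -350 mm.
1/d_i = 1/f − 1/d_o = 1/(-350.0) − 1/(2300) = -0.003292, so d_i = -303.8 mm.
m = −d_i/d_o = −(-303.8)/(2300) = +0.132.
The image is virtual, upright and reduced, on the same side as the object.

m = +0.132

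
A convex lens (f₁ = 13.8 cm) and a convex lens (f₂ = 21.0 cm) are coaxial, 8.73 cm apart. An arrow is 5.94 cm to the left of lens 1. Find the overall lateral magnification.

Lens 1: 1/d_i1 = 1/(13.8) − 1/(5.94) = -0.09589, so d_i1 = -10.43 cm; m₁ = −d_i1/d_o1 = +1.756.
d_o2 = 8.73 − (-10.43) = 19.16 cm.
Lens 2: 1/d_i2 = 1/(21.0) − 1/(19.16) = -0.004573, so d_i2 = -218.7 cm; m₂ = −d_i2/d_o2 = +11.41.
m = m₁·m₂ = (+1.756)(+11.41) = +20.0.

m = +20.0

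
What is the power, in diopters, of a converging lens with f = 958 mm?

P = +1.04 D

f = 95.8 cm = 0.958 m.
P = 1/f = 1/(0.958 m) = +1.04 D.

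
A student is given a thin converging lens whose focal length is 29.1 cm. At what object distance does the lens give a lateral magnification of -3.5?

37.4 cm

m = −d_i/d_o ⇒ d_i = −m·d_o.
1/f = 1/d_o + 1/d_i = 1/d_o − 1/(m·d_o) = (1 − 1/m)/d_o, so d_o = f(1 − 1/m) = (29.10)(1 − 1/(-3.5)) = 37.4 cm.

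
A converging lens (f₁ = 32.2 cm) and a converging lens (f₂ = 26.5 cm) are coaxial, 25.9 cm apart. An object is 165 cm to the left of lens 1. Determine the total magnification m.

m = -0.158

Lens 1: 1/d_i1 = 1/(32.2) − 1/(165) = 0.02500, so d_i1 = 40.01 cm; m₁ = −d_i1/d_o1 = -0.2425.
d_o2 = 25.9 − (40.01) = -14.11 cm (virtual object).
Lens 2: 1/d_i2 = 1/(26.5) − 1/(-14.11) = 0.1086, so d_i2 = 9.207 cm; m₂ = −d_i2/d_o2 = +0.6525.
m = m₁·m₂ = (-0.2425)(+0.6525) = -0.158.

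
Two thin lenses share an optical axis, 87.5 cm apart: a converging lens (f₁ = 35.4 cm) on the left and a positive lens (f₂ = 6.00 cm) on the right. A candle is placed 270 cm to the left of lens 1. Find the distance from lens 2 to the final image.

Lens 1: 1/d_i1 = 1/f₁ − 1/d_o1 = 1/(35.4) − 1/(270) = 0.02454, so d_i1 = 40.74 cm.
The intermediate image is 40.74 cm to the right of lens 1, which is 87.5 − (40.74) = 46.76 cm to the left of lens 2, so d_o2 = +46.76 cm.
Lens 2: 1/d_i2 = 1/f₂ − 1/d_o2 = 1/(6.00) − 1/(46.76) = 0.1453, so d_i2 = 6.88 cm.
The final image is real, 6.88 cm to the right of lens 2 (overall magnification ≈ 0.022).

6.88 cm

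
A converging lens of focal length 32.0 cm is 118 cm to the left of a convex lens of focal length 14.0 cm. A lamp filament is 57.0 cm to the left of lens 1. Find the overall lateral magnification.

m = +0.577

Lens 1: 1/d_i1 = 1/(32.0) − 1/(57.0) = 0.01371, so d_i1 = 72.96 cm; m₁ = −d_i1/d_o1 = -1.280.
d_o2 = 118 − (72.96) = 45.04 cm.
Lens 2: 1/d_i2 = 1/(14.0) − 1/(45.04) = 0.04923, so d_i2 = 20.31 cm; m₂ = −d_i2/d_o2 = -0.4510.
m = m₁·m₂ = (-1.280)(-0.4510) = +0.577.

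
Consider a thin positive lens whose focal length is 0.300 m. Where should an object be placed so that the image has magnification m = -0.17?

2.06 m

m = −d_i/d_o ⇒ d_i = −m·d_o.
1/f = 1/d_o + 1/d_i = 1/d_o − 1/(m·d_o) = (1 − 1/m)/d_o, so d_o = f(1 − 1/m) = (0.3000)(1 − 1/(-0.17)) = 2.06 m.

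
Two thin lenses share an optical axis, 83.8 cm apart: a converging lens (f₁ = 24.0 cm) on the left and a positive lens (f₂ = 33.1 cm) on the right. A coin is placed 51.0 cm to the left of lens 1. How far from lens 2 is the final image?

237 cm

Lens 1: 1/d_i1 = 1/f₁ − 1/d_o1 = 1/(24.0) − 1/(51.0) = 0.02206, so d_i1 = 45.33 cm.
The intermediate image is 45.33 cm to the right of lens 1, which is 83.8 − (45.33) = 38.47 cm to the left of lens 2, so d_o2 = +38.47 cm.
Lens 2: 1/d_i2 = 1/f₂ − 1/d_o2 = 1/(33.1) − 1/(38.47) = 0.004217, so d_i2 = 237 cm.
The final image is real, 237 cm to the right of lens 2 (overall magnification ≈ 5.5).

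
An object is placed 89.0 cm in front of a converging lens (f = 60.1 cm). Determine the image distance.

185 cm

Thin-lens equation: 1/d_i = 1/f − 1/d_o = 1/(60.10) − 1/(89.0) = 0.01664 − 0.01124 = 0.005403, so d_i = 185 cm.
The image is real, inverted and enlarged, on the far side of the lens.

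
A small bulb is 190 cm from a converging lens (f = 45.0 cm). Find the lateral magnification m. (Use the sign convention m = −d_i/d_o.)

1/d_i = 1/f − 1/d_o = 1/(45.00) − 1/(190) = 0.01696, so d_i = 58.97 cm.
m = −d_i/d_o = −(58.97)/(190) = -0.310.
The image is real, inverted and reduced, on the far side of the lens.

m = -0.310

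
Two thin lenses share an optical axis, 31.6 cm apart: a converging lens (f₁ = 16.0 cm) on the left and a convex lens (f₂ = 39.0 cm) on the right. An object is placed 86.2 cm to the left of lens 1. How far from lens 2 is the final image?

17.2 cm

Lens 1: 1/d_i1 = 1/f₁ − 1/d_o1 = 1/(16.0) − 1/(86.2) = 0.05090, so d_i1 = 19.65 cm.
The intermediate image is 19.65 cm to the right of lens 1, which is 31.6 − (19.65) = 11.95 cm to the left of lens 2, so d_o2 = +11.95 cm.
Lens 2: 1/d_i2 = 1/f₂ − 1/d_o2 = 1/(39.0) − 1/(11.95) = -0.05804, so d_i2 = -17.2 cm.
The final image is virtual, 17.2 cm to the left of lens 2 (overall magnification ≈ -0.33).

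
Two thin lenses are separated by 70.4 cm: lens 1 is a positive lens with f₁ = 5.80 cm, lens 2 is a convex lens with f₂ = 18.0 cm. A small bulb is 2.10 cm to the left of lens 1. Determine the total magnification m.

Lens 1: 1/d_i1 = 1/(5.80) − 1/(2.10) = -0.3038, so d_i1 = -3.292 cm; m₁ = −d_i1/d_o1 = +1.568.
d_o2 = 70.4 − (-3.292) = 73.69 cm.
Lens 2: 1/d_i2 = 1/(18.0) − 1/(73.69) = 0.04199, so d_i2 = 23.82 cm; m₂ = −d_i2/d_o2 = -0.3232.
m = m₁·m₂ = (+1.568)(-0.3232) = -0.507.

m = -0.507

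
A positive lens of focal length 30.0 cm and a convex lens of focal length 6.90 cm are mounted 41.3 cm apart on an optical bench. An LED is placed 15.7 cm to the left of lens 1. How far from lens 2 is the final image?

7.61 cm

Lens 1: 1/d_i1 = 1/f₁ − 1/d_o1 = 1/(30.0) − 1/(15.7) = -0.03036, so d_i1 = -32.94 cm.
The intermediate image is 32.94 cm to the left of lens 1 (virtual), which is 41.3 − (-32.94) = 74.24 cm to the left of lens 2, so d_o2 = +74.24 cm.
Lens 2: 1/d_i2 = 1/f₂ − 1/d_o2 = 1/(6.90) − 1/(74.24) = 0.1315, so d_i2 = 7.61 cm.
The final image is real, 7.61 cm to the right of lens 2 (overall magnification ≈ -0.21).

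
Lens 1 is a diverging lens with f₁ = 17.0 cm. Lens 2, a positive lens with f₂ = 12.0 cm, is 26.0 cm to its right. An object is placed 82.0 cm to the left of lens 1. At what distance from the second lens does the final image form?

Lens 1 is diverging, so f₁ = −17.0 cm.
Lens 1: 1/d_i1 = 1/f₁ − 1/d_o1 = 1/(-17.0) − 1/(82.0) = -0.07102, so d_i1 = -14.08 cm.
The intermediate image is 14.08 cm to the left of lens 1 (virtual), which is 26.0 − (-14.08) = 40.08 cm to the left of lens 2, so d_o2 = +40.08 cm.
Lens 2: 1/d_i2 = 1/f₂ − 1/d_o2 = 1/(12.0) − 1/(40.08) = 0.05838, so d_i2 = 17.1 cm.
The final image is real, 17.1 cm to the right of lens 2 (overall magnification ≈ -0.073).

17.1 cm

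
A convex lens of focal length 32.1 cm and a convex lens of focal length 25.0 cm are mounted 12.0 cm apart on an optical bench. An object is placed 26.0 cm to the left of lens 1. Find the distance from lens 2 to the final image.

30.0 cm

Lens 1: 1/d_i1 = 1/f₁ − 1/d_o1 = 1/(32.1) − 1/(26.0) = -0.007309, so d_i1 = -136.8 cm.
The intermediate image is 136.8 cm to the left of lens 1 (virtual), which is 12.0 − (-136.8) = 148.8 cm to the left of lens 2, so d_o2 = +148.8 cm.
Lens 2: 1/d_i2 = 1/f₂ − 1/d_o2 = 1/(25.0) − 1/(148.8) = 0.03328, so d_i2 = 30.0 cm.
The final image is real, 30.0 cm to the right of lens 2 (overall magnification ≈ -1.1).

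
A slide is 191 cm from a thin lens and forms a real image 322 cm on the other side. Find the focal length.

f = 120 cm (converging)

Real image ⇒ d_i = +322 cm.
1/f = 1/d_o + 1/d_i = 1/(191) + 1/(322) = 0.008341, so f = 120 cm.
Since f is positive, the thin lens is converging.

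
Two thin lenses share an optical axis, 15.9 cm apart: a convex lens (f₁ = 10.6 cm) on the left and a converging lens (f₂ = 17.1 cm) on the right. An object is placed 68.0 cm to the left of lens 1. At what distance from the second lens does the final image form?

Lens 1: 1/d_i1 = 1/f₁ − 1/d_o1 = 1/(10.6) − 1/(68.0) = 0.07963, so d_i1 = 12.56 cm.
The intermediate image is 12.56 cm to the right of lens 1, which is 15.9 − (12.56) = 3.340 cm to the left of lens 2, so d_o2 = +3.340 cm.
Lens 2: 1/d_i2 = 1/f₂ − 1/d_o2 = 1/(17.1) − 1/(3.340) = -0.2409, so d_i2 = -4.15 cm.
The final image is virtual, 4.15 cm to the left of lens 2 (overall magnification ≈ -0.23).

4.15 cm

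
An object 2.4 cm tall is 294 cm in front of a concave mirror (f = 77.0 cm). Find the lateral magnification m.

1/d_i = 1/f − 1/d_o = 1/(77.00) − 1/(294) = 0.009586, so d_i = 104.3 cm.
m = −d_i/d_o = −(104.3)/(294) = -0.355.
The image is real, inverted and reduced, in front of the mirror.

m = -0.355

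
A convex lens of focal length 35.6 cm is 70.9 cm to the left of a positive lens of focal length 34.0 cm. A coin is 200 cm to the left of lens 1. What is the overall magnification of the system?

m = -1.15

Lens 1: 1/d_i1 = 1/(35.6) − 1/(200) = 0.02309, so d_i1 = 43.31 cm; m₁ = −d_i1/d_o1 = -0.2166.
d_o2 = 70.9 − (43.31) = 27.59 cm.
Lens 2: 1/d_i2 = 1/(34.0) − 1/(27.59) = -0.006833, so d_i2 = -146.3 cm; m₂ = −d_i2/d_o2 = +5.304.
m = m₁·m₂ = (-0.2166)(+5.304) = -1.15.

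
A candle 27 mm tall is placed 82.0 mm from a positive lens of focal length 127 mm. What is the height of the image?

1/d_i = 1/f − 1/d_o = 1/(127.0) − 1/(82.0) = -0.004321, so d_i = -231.4 mm.
m = −d_i/d_o = +2.822.
|h_i| = |m|·h_o = 2.822 × 27 = 76.2 mm. The image is virtual, upright and enlarged, on the same side as the object.

76.2 mm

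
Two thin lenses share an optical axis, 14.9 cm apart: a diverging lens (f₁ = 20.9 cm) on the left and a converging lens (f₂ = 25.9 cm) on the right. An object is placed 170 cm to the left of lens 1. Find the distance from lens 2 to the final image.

Lens 1 is diverging, so f₁ = −20.9 cm.
Lens 1: 1/d_i1 = 1/f₁ − 1/d_o1 = 1/(-20.9) − 1/(170) = -0.05373, so d_i1 = -18.61 cm.
The intermediate image is 18.61 cm to the left of lens 1 (virtual), which is 14.9 − (-18.61) = 33.51 cm to the left of lens 2, so d_o2 = +33.51 cm.
Lens 2: 1/d_i2 = 1/f₂ − 1/d_o2 = 1/(25.9) − 1/(33.51) = 0.008768, so d_i2 = 114 cm.
The final image is real, 114 cm to the right of lens 2 (overall magnification ≈ -0.37).

114 cm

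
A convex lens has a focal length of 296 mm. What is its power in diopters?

f = 29.6 cm = 0.296 m.
P = 1/f = 1/(0.296 m) = +3.38 D.

P = +3.38 D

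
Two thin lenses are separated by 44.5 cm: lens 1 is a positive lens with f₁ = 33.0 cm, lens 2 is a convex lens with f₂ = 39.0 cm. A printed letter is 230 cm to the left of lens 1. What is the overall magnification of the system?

m = -0.198

Lens 1: 1/d_i1 = 1/(33.0) − 1/(230) = 0.02596, so d_i1 = 38.53 cm; m₁ = −d_i1/d_o1 = -0.1675.
d_o2 = 44.5 − (38.53) = 5.970 cm.
Lens 2: 1/d_i2 = 1/(39.0) − 1/(5.970) = -0.1419, so d_i2 = -7.049 cm; m₂ = −d_i2/d_o2 = +1.181.
m = m₁·m₂ = (-0.1675)(+1.181) = -0.198.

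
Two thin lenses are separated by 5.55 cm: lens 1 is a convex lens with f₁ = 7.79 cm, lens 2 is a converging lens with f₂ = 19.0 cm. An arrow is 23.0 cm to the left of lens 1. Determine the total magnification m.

m = -0.386

Lens 1: 1/d_i1 = 1/(7.79) − 1/(23.0) = 0.08489, so d_i1 = 11.78 cm; m₁ = −d_i1/d_o1 = -0.5122.
d_o2 = 5.55 − (11.78) = -6.230 cm (virtual object).
Lens 2: 1/d_i2 = 1/(19.0) − 1/(-6.230) = 0.2131, so d_i2 = 4.692 cm; m₂ = −d_i2/d_o2 = +0.7531.
m = m₁·m₂ = (-0.5122)(+0.7531) = -0.386.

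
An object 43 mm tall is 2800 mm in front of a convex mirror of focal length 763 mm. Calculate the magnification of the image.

m = +0.214

For a convex mirror, f = -763 mm.
1/d_i = 1/f − 1/d_o = 1/(-763.0) − 1/(2800) = -0.001668, so d_i = -599.6 mm.
m = −d_i/d_o = −(-599.6)/(2800) = +0.214.
The image is virtual, upright and reduced, behind the mirror.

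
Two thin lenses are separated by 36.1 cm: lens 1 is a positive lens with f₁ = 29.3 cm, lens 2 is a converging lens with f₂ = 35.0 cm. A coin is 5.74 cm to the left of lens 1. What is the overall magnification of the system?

m = -5.28

Lens 1: 1/d_i1 = 1/(29.3) − 1/(5.74) = -0.1401, so d_i1 = -7.138 cm; m₁ = −d_i1/d_o1 = +1.244.
d_o2 = 36.1 − (-7.138) = 43.24 cm.
Lens 2: 1/d_i2 = 1/(35.0) − 1/(43.24) = 0.005445, so d_i2 = 183.7 cm; m₂ = −d_i2/d_o2 = -4.248.
m = m₁·m₂ = (+1.244)(-4.248) = -5.28.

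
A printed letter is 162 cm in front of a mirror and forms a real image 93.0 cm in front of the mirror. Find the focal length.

f = 59.1 cm (concave)

Real image ⇒ d_i = +93.0 cm.
1/f = 1/d_o + 1/d_i = 1/(162) + 1/(93.0) = 0.01693, so f = 59.1 cm.
Since f is positive, the mirror is concave.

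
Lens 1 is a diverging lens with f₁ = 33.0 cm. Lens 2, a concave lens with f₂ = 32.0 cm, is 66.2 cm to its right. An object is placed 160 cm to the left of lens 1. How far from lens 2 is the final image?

23.8 cm

Lens 1 is diverging, so f₁ = −33.0 cm.
Lens 1: 1/d_i1 = 1/f₁ − 1/d_o1 = 1/(-33.0) − 1/(160) = -0.03655, so d_i1 = -27.36 cm.
The intermediate image is 27.36 cm to the left of lens 1 (virtual), which is 66.2 − (-27.36) = 93.56 cm to the left of lens 2, so d_o2 = +93.56 cm.
Lens 2 is diverging, so f₂ = −32.0 cm.
Lens 2: 1/d_i2 = 1/f₂ − 1/d_o2 = 1/(-32.0) − 1/(93.56) = -0.04194, so d_i2 = -23.8 cm.
The final image is virtual, 23.8 cm to the left of lens 2 (overall magnification ≈ 0.044).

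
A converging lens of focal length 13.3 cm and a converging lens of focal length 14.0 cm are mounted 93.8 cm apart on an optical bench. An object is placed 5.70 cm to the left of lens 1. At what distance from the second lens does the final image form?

Lens 1: 1/d_i1 = 1/f₁ − 1/d_o1 = 1/(13.3) − 1/(5.70) = -0.1003, so d_i1 = -9.975 cm.
The intermediate image is 9.975 cm to the left of lens 1 (virtual), which is 93.8 − (-9.975) = 103.8 cm to the left of lens 2, so d_o2 = +103.8 cm.
Lens 2: 1/d_i2 = 1/f₂ − 1/d_o2 = 1/(14.0) − 1/(103.8) = 0.06179, so d_i2 = 16.2 cm.
The final image is real, 16.2 cm to the right of lens 2 (overall magnification ≈ -0.27).

16.2 cm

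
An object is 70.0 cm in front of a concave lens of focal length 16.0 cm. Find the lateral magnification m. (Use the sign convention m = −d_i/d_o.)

For a concave lens, f = -16.0 cm.
1/d_i = 1/f − 1/d_o = 1/(-16.00) − 1/(70.0) = -0.07679, so d_i = -13.02 cm.
m = −d_i/d_o = −(-13.02)/(70.0) = +0.186.
The image is virtual, upright and reduced, on the same side as the object.

m = +0.186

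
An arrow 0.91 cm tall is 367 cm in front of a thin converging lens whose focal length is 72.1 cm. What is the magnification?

1/d_i = 1/f − 1/d_o = 1/(72.10) − 1/(367) = 0.01114, so d_i = 89.73 cm.
m = −d_i/d_o = −(89.73)/(367) = -0.244.
The image is real, inverted and reduced, on the far side of the lens.

m = -0.244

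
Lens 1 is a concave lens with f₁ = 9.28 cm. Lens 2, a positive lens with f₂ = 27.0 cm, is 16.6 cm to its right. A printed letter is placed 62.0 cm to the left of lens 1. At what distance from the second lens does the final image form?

286 cm

Lens 1 is diverging, so f₁ = −9.28 cm.
Lens 1: 1/d_i1 = 1/f₁ − 1/d_o1 = 1/(-9.28) − 1/(62.0) = -0.1239, so d_i1 = -8.072 cm.
The intermediate image is 8.072 cm to the left of lens 1 (virtual), which is 16.6 − (-8.072) = 24.67 cm to the left of lens 2, so d_o2 = +24.67 cm.
Lens 2: 1/d_i2 = 1/f₂ − 1/d_o2 = 1/(27.0) − 1/(24.67) = -0.003498, so d_i2 = -286 cm.
The final image is virtual, 286 cm to the left of lens 2 (overall magnification ≈ 1.5).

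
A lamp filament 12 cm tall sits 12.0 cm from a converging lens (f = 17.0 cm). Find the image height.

40.8 cm

1/d_i = 1/f − 1/d_o = 1/(17.00) − 1/(12.0) = -0.02451, so d_i = -40.80 cm.
m = −d_i/d_o = +3.400.
|h_i| = |m|·h_o = 3.400 × 12 = 40.8 cm. The image is virtual, upright and enlarged, on the same side as the object.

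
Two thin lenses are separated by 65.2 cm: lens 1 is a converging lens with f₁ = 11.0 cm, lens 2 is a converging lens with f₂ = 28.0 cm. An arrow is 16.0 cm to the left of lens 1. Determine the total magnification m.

Lens 1: 1/d_i1 = 1/(11.0) − 1/(16.0) = 0.02841, so d_i1 = 35.20 cm; m₁ = −d_i1/d_o1 = -2.200.
d_o2 = 65.2 − (35.20) = 30.00 cm.
Lens 2: 1/d_i2 = 1/(28.0) − 1/(30.00) = 0.002381, so d_i2 = 420.0 cm; m₂ = −d_i2/d_o2 = -14.00.
m = m₁·m₂ = (-2.200)(-14.00) = +30.8.

m = +30.8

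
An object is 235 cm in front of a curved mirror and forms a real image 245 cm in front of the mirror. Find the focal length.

Real image ⇒ d_i = +245 cm.
1/f = 1/d_o + 1/d_i = 1/(235) + 1/(245) = 0.008337, so f = 120 cm.
Since f is positive, the curved mirror is concave.

f = 120 cm (concave)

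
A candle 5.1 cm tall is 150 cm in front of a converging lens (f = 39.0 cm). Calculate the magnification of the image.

m = -0.351

1/d_i = 1/f − 1/d_o = 1/(39.00) − 1/(150) = 0.01897, so d_i = 52.70 cm.
m = −d_i/d_o = −(52.70)/(150) = -0.351.
The image is real, inverted and reduced, on the far side of the lens.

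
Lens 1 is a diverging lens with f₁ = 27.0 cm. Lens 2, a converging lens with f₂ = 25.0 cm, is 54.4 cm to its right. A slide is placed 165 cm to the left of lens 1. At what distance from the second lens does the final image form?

36.9 cm

Lens 1 is diverging, so f₁ = −27.0 cm.
Lens 1: 1/d_i1 = 1/f₁ − 1/d_o1 = 1/(-27.0) − 1/(165) = -0.04310, so d_i1 = -23.20 cm.
The intermediate image is 23.20 cm to the left of lens 1 (virtual), which is 54.4 − (-23.20) = 77.60 cm to the left of lens 2, so d_o2 = +77.60 cm.
Lens 2: 1/d_i2 = 1/f₂ − 1/d_o2 = 1/(25.0) − 1/(77.60) = 0.02711, so d_i2 = 36.9 cm.
The final image is real, 36.9 cm to the right of lens 2 (overall magnification ≈ -0.067).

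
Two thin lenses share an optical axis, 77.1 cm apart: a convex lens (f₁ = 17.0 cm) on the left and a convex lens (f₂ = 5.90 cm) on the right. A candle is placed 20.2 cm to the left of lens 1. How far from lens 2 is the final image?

Lens 1: 1/d_i1 = 1/f₁ − 1/d_o1 = 1/(17.0) − 1/(20.2) = 0.009319, so d_i1 = 107.3 cm.
The intermediate image is 107.3 cm to the right of lens 1, which lies 30.20 cm to the right of lens 2 — a virtual object — so d_o2 = −30.20 cm.
Lens 2: 1/d_i2 = 1/f₂ − 1/d_o2 = 1/(5.90) − 1/(-30.20) = 0.2026, so d_i2 = 4.94 cm.
The final image is real, 4.94 cm to the right of lens 2 (overall magnification ≈ -0.87).

4.94 cm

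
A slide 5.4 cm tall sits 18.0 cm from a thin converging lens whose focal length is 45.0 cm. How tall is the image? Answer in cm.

9.00 cm

1/d_i = 1/f − 1/d_o = 1/(45.00) − 1/(18.0) = -0.03333, so d_i = -30.00 cm.
m = −d_i/d_o = +1.667.
|h_i| = |m|·h_o = 1.667 × 5.4 = 9.00 cm. The image is virtual, upright and enlarged, on the same side as the object.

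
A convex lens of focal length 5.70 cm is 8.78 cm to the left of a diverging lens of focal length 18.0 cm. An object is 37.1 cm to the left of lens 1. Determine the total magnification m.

Lens 1: 1/d_i1 = 1/(5.70) − 1/(37.1) = 0.1485, so d_i1 = 6.735 cm; m₁ = −d_i1/d_o1 = -0.1815.
d_o2 = 8.78 − (6.735) = 2.045 cm.
f₂ = −18.0 cm (diverging).
Lens 2: 1/d_i2 = 1/(-18.0) − 1/(2.045) = -0.5446, so d_i2 = -1.836 cm; m₂ = −d_i2/d_o2 = +0.8980.
m = m₁·m₂ = (-0.1815)(+0.8980) = -0.163.

m = -0.163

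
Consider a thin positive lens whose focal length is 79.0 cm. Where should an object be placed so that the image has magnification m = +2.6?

m = −d_i/d_o ⇒ d_i = −m·d_o.
1/f = 1/d_o + 1/d_i = 1/d_o − 1/(m·d_o) = (1 − 1/m)/d_o, so d_o = f(1 − 1/m) = (79.00)(1 − 1/(+2.6)) = 48.6 cm.

48.6 cm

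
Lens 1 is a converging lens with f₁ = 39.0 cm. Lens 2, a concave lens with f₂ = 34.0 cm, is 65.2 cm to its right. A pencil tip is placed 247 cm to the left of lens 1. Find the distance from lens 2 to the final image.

12.1 cm

Lens 1: 1/d_i1 = 1/f₁ − 1/d_o1 = 1/(39.0) − 1/(247) = 0.02159, so d_i1 = 46.31 cm.
The intermediate image is 46.31 cm to the right of lens 1, which is 65.2 − (46.31) = 18.89 cm to the left of lens 2, so d_o2 = +18.89 cm.
Lens 2 is diverging, so f₂ = −34.0 cm.
Lens 2: 1/d_i2 = 1/f₂ − 1/d_o2 = 1/(-34.0) − 1/(18.89) = -0.08235, so d_i2 = -12.1 cm.
The final image is virtual, 12.1 cm to the left of lens 2 (overall magnification ≈ -0.12).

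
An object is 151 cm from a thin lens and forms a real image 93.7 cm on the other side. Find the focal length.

Real image ⇒ d_i = +93.7 cm.
1/f = 1/d_o + 1/d_i = 1/(151) + 1/(93.7) = 0.01729, so f = 57.8 cm.
Since f is positive, the thin lens is converging.

f = 57.8 cm (converging)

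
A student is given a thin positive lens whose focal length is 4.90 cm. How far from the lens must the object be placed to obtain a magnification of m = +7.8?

4.27 cm

m = −d_i/d_o ⇒ d_i = −m·d_o.
1/f = 1/d_o + 1/d_i = 1/d_o − 1/(m·d_o) = (1 − 1/m)/d_o, so d_o = f(1 − 1/m) = (4.900)(1 − 1/(+7.8)) = 4.27 cm.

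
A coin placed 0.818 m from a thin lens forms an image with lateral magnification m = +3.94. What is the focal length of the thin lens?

m = −d_i/d_o ⇒ d_i = −m·d_o = −(+3.94)·(0.818) = -3.223 m.
1/f = 1/d_o + 1/d_i = 1/(0.818) + 1/(-3.223) = 0.9122, so f = 1.10 m.
Since f is positive, the thin lens is converging.

f = 1.10 m (converging)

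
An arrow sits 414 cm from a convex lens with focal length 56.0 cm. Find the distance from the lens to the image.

64.8 cm

Thin-lens equation: 1/s_i = 1/f − 1/s_o = 1/(56.00) − 1/(414) = 0.01786 − 0.002415 = 0.01544, so s_i = 64.8 cm.
The image is real, inverted and reduced, on the far side of the lens.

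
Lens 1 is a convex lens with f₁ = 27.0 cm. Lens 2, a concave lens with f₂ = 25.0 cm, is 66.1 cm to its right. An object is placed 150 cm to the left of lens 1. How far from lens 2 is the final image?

14.3 cm

Lens 1: 1/d_i1 = 1/f₁ − 1/d_o1 = 1/(27.0) − 1/(150) = 0.03037, so d_i1 = 32.93 cm.
The intermediate image is 32.93 cm to the right of lens 1, which is 66.1 − (32.93) = 33.17 cm to the left of lens 2, so d_o2 = +33.17 cm.
Lens 2 is diverging, so f₂ = −25.0 cm.
Lens 2: 1/d_i2 = 1/f₂ − 1/d_o2 = 1/(-25.0) − 1/(33.17) = -0.07015, so d_i2 = -14.3 cm.
The final image is virtual, 14.3 cm to the left of lens 2 (overall magnification ≈ -0.094).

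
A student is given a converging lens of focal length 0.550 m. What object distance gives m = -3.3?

m = −d_i/d_o ⇒ d_i = −m·d_o.
1/f = 1/d_o + 1/d_i = 1/d_o − 1/(m·d_o) = (1 − 1/m)/d_o, so d_o = f(1 − 1/m) = (0.5500)(1 − 1/(-3.3)) = 0.717 m.

0.717 m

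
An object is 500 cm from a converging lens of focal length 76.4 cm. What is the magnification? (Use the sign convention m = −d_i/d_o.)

1/d_i = 1/f − 1/d_o = 1/(76.40) − 1/(500) = 0.01109, so d_i = 90.18 cm.
m = −d_i/d_o = −(90.18)/(500) = -0.180.
The image is real, inverted and reduced, on the far side of the lens.

m = -0.180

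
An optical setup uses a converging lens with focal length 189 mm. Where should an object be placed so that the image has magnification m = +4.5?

147 mm

m = −d_i/d_o ⇒ d_i = −m·d_o.
1/f = 1/d_o + 1/d_i = 1/d_o − 1/(m·d_o) = (1 − 1/m)/d_o, so d_o = f(1 − 1/m) = (189.0)(1 − 1/(+4.5)) = 147 mm.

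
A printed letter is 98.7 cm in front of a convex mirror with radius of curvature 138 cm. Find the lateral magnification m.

m = +0.411

f = R/2 = 138/2 = 69.00 cm; for a convex mirror, f = -69.00 cm.
1/d_i = 1/f − 1/d_o = 1/(-69.00) − 1/(98.7) = -0.02462, so d_i = -40.61 cm.
m = −d_i/d_o = −(-40.61)/(98.7) = +0.411.
The image is virtual, upright and reduced, behind the mirror.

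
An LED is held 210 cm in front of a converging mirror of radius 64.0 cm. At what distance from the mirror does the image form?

37.8 cm

f = R/2 = 64.0/2 = 32.00 cm.
Mirror equation: 1/d_i = 1/f − 1/d_o = 1/(32.00) − 1/(210) = 0.03125 − 0.004762 = 0.02649, so d_i = 37.8 cm.
The image is real, inverted and reduced, in front of the mirror.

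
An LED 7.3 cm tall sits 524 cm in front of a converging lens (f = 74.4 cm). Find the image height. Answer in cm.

1/d_i = 1/f − 1/d_o = 1/(74.40) − 1/(524) = 0.01153, so d_i = 86.71 cm.
m = −d_i/d_o = -0.1655.
|h_i| = |m|·h_o = 0.1655 × 7.3 = 1.21 cm. The image is real, inverted and reduced, on the far side of the lens.

1.21 cm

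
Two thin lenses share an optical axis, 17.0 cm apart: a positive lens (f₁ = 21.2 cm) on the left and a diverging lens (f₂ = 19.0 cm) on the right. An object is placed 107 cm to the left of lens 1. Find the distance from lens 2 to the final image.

Lens 1: 1/d_i1 = 1/f₁ − 1/d_o1 = 1/(21.2) − 1/(107) = 0.03782, so d_i1 = 26.44 cm.
The intermediate image is 26.44 cm to the right of lens 1, which lies 9.440 cm to the right of lens 2 — a virtual object — so d_o2 = −9.440 cm.
Lens 2 is diverging, so f₂ = −19.0 cm.
Lens 2: 1/d_i2 = 1/f₂ − 1/d_o2 = 1/(-19.0) − 1/(-9.440) = 0.05330, so d_i2 = 18.8 cm.
The final image is real, 18.8 cm to the right of lens 2 (overall magnification ≈ -0.49).

18.8 cm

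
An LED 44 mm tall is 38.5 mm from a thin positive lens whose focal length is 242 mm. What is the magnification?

1/d_i = 1/f − 1/d_o = 1/(242.0) − 1/(38.5) = -0.02184, so d_i = -45.78 mm.
m = −d_i/d_o = −(-45.78)/(38.5) = +1.19.
The image is virtual, upright and enlarged, on the same side as the object.

m = +1.19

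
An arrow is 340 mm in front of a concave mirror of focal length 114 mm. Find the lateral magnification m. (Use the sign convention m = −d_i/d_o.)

1/d_i = 1/f − 1/d_o = 1/(114.0) − 1/(340) = 0.005831, so d_i = 171.5 mm.
m = −d_i/d_o = −(171.5)/(340) = -0.504.
The image is real, inverted and reduced, in front of the mirror.

m = -0.504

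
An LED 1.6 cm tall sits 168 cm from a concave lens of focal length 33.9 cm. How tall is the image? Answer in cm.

For a concave lens, f = -33.9 cm.
1/d_i = 1/f − 1/d_o = 1/(-33.90) − 1/(168) = -0.03545, so d_i = -28.21 cm.
m = −d_i/d_o = +0.1679.
|h_i| = |m|·h_o = 0.1679 × 1.6 = 0.269 cm. The image is virtual, upright and reduced, on the same side as the object.

0.269 cm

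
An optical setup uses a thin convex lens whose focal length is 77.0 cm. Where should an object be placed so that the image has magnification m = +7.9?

67.3 cm

m = −d_i/d_o ⇒ d_i = −m·d_o.
1/f = 1/d_o + 1/d_i = 1/d_o − 1/(m·d_o) = (1 − 1/m)/d_o, so d_o = f(1 − 1/m) = (77.00)(1 − 1/(+7.9)) = 67.3 cm.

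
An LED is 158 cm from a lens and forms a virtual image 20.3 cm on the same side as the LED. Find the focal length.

f = -23.3 cm (diverging)

Virtual image ⇒ d_i = −20.3 cm.
1/f = 1/d_o + 1/d_i = 1/(158) + 1/(-20.3) = -0.04293, so f = -23.3 cm.
Since f is negative, the lens is diverging.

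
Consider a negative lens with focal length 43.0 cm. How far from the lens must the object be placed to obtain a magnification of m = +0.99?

For a negative lens, f = -43.0 cm.
m = −d_i/d_o ⇒ d_i = −m·d_o.
1/f = 1/d_o + 1/d_i = 1/d_o − 1/(m·d_o) = (1 − 1/m)/d_o, so d_o = f(1 − 1/m) = (-43.00)(1 − 1/(+0.99)) = 0.434 cm.

0.434 cm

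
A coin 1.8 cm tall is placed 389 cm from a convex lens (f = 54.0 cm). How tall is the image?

1/d_i = 1/f − 1/d_o = 1/(54.00) − 1/(389) = 0.01595, so d_i = 62.70 cm.
m = −d_i/d_o = -0.1612.
|h_i| = |m|·h_o = 0.1612 × 1.8 = 0.290 cm. The image is real, inverted and reduced, on the far side of the lens.

0.290 cm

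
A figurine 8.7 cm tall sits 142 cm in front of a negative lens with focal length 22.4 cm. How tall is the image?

For a negative lens, f = -22.4 cm.
1/d_i = 1/f − 1/d_o = 1/(-22.40) − 1/(142) = -0.05169, so d_i = -19.35 cm.
m = −d_i/d_o = +0.1363.
|h_i| = |m|·h_o = 0.1363 × 8.7 = 1.19 cm. The image is virtual, upright and reduced, on the same side as the object.

1.19 cm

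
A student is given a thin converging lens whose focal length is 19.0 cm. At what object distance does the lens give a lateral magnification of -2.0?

28.5 cm

m = −d_i/d_o ⇒ d_i = −m·d_o.
1/f = 1/d_o + 1/d_i = 1/d_o − 1/(m·d_o) = (1 − 1/m)/d_o, so d_o = f(1 − 1/m) = (19.00)(1 − 1/(-2.0)) = 28.5 cm.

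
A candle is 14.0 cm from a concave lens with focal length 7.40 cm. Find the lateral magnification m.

For a concave lens, f = -7.40 cm.
1/d_i = 1/f − 1/d_o = 1/(-7.400) − 1/(14.0) = -0.2066, so d_i = -4.841 cm.
m = −d_i/d_o = −(-4.841)/(14.0) = +0.346.
The image is virtual, upright and reduced, on the same side as the object.

m = +0.346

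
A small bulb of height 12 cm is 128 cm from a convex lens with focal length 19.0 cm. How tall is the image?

2.09 cm

1/d_i = 1/f − 1/d_o = 1/(19.00) − 1/(128) = 0.04482, so d_i = 22.31 cm.
m = −d_i/d_o = -0.1743.
|h_i| = |m|·h_o = 0.1743 × 12 = 2.09 cm. The image is real, inverted and reduced, on the far side of the lens.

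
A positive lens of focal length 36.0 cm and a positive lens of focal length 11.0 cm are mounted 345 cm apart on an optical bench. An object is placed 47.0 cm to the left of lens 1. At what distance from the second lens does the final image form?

11.7 cm

Lens 1: 1/d_i1 = 1/f₁ − 1/d_o1 = 1/(36.0) − 1/(47.0) = 0.006501, so d_i1 = 153.8 cm.
The intermediate image is 153.8 cm to the right of lens 1, which is 345 − (153.8) = 191.2 cm to the left of lens 2, so d_o2 = +191.2 cm.
Lens 2: 1/d_i2 = 1/f₂ − 1/d_o2 = 1/(11.0) − 1/(191.2) = 0.08568, so d_i2 = 11.7 cm.
The final image is real, 11.7 cm to the right of lens 2 (overall magnification ≈ 0.20).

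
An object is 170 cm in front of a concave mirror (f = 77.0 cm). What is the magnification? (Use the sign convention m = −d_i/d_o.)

1/d_i = 1/f − 1/d_o = 1/(77.00) − 1/(170) = 0.007105, so d_i = 140.8 cm.
m = −d_i/d_o = −(140.8)/(170) = -0.828.
The image is real, inverted and reduced, in front of the mirror.

m = -0.828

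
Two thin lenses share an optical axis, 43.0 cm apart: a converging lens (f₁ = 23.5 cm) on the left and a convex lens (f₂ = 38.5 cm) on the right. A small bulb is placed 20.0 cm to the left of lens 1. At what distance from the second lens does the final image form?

49.2 cm

Lens 1: 1/d_i1 = 1/f₁ − 1/d_o1 = 1/(23.5) − 1/(20.0) = -0.007447, so d_i1 = -134.3 cm.
The intermediate image is 134.3 cm to the left of lens 1 (virtual), which is 43.0 − (-134.3) = 177.3 cm to the left of lens 2, so d_o2 = +177.3 cm.
Lens 2: 1/d_i2 = 1/f₂ − 1/d_o2 = 1/(38.5) − 1/(177.3) = 0.02033, so d_i2 = 49.2 cm.
The final image is real, 49.2 cm to the right of lens 2 (overall magnification ≈ -1.9).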